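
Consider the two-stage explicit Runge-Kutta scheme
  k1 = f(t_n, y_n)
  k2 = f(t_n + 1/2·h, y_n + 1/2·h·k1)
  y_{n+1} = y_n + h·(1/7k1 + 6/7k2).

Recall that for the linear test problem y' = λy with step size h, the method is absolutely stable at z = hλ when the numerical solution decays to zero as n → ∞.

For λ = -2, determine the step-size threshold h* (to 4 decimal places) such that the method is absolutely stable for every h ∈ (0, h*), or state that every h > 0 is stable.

Test eqn y'=λy, z=hλ:
  k1=λy_n ⇒ h·k1=z·y_n;  k2=λ(1+1/2z)y_n ⇒ h·k2=z(1+1/2z)y_n
  y_{n+1}/y_n = 1 + 1/7z + 6/7z(1+1/2z) = 1 + z + 3/7z²
  so R(z) = 1 + z + 3/7z².

Solve |R(x)|<1 on ℝ⁻.
x=-0.45: |R|=0.6368
R=1: x+3/7x²=0 ⇒ x=−7/3=-2.3333; min R=1−1/(4·3/7)=0.4167>−1
Confirm numerically:
  x=-2.138: |R|=0.82102 <1
  x=-1.891: |R|=0.64152 <1
  x=-1.206: |R|=0.41733 <1
  x=-0.975: |R|=0.43241 <1
  x=-2.879: |R|=1.67327 >1
  x=-2.657: |R|=1.36856 >1
Interval (-2.3333, 0).

(-2.3333,0); λ=-2 ⇒ h* = (7/3)/2 = 1.1667.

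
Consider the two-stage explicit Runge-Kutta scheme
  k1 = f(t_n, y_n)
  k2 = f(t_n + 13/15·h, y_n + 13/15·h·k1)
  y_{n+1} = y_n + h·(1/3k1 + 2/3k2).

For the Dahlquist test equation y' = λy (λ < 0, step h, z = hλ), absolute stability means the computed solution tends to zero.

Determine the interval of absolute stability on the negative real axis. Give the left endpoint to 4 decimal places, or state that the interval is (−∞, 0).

With y'=λy (z=hλ):
  k1=λy_n ⇒ h·k1=z·y_n;  k2=λ(1+13/15z)y_n ⇒ h·k2=z(1+13/15z)y_n
  y_{n+1}/y_n = 1 + 1/3z + 2/3z(1+13/15z) = 1 + z + 26/45z²
  R(z) = 1 + z + 26/45z².

Need |R(x)|<1, x<0.
x=-1.17: |R|=0.6209
R=1: x+26/45x²=0 ⇒ x=−45/26=-1.7308; min R=1−1/(4·26/45)=0.5673>−1
Confirm numerically:
  x=-1.499: |R|=0.79927 <1
  x=-0.983: |R|=0.57530 <1
  x=-0.824: |R|=0.56830 <1
  x=-1.919: |R|=1.20870 >1
  x=-1.804: |R|=1.07633 >1
  x=-1.784: |R|=1.05487 >1
So |R|<1 on (-1.7308, 0).

(-1.7308, 0).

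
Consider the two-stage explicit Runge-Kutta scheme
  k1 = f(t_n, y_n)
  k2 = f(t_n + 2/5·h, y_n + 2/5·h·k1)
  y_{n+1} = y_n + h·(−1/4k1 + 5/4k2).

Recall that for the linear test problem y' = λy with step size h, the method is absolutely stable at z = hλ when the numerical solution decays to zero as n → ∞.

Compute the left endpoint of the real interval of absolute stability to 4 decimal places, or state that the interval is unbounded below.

left endpoint -2.0000.

Set f=λy, z=hλ:
  k1=λy_n ⇒ h·k1=z·y_n;  k2=λ(1+2/5z)y_n ⇒ h·k2=z(1+2/5z)y_n
  y_{n+1}/y_n = 1 − 1/4z + 5/4z(1+2/5z) = 1 + z + 1/2z²
  ⇒ R(z) = 1 + z + 1/2z².

Boundary: |R(x)|=1, x<0.
x=-0.45: |R|=0.6512
R=1: x+1/2x²=0 ⇒ x=−2=-2.0000; min R=1−1/(4·1/2)=0.5000>−1
Confirm numerically:
  x=-1.674: |R|=0.72714 <1
  x=-1.555: |R|=0.65401 <1
  x=-1.546: |R|=0.64906 <1
  x=-0.947: |R|=0.50140 <1
  x=-2.517: |R|=1.65064 >1
  x=-2.299: |R|=1.34370 >1
  x=-2.020: |R|=1.02020 >1
So |R|<1 on (-2.0000, 0).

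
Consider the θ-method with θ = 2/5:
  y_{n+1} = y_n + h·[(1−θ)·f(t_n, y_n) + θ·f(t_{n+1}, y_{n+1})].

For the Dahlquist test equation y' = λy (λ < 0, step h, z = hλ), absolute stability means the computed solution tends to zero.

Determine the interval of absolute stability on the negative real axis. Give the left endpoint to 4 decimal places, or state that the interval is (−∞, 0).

On y'=λy, z=hλ:
  y_{n+1} = y_n + z·[3/5·y_n + 2/5·y_{n+1}] ⇒ (1 − 2/5z)y_{n+1} = (1 + 3/5z)y_n
  ⇒ R(z) = (1 + 3/5z)/(1 − 2/5z).

Boundary: |R(x)|=1, x<0.
x=-1.65: |R|=0.0060
R=−1: 1+3/5x = −1+2/5x ⇒ -1/5x=2 ⇒ x=2/(-1/5)=-10.0000
Confirm numerically:
  x=-9.092: |R|=0.96084 <1
  x=-5.773: |R|=0.74453 <1
  x=-5.724: |R|=0.74003 <1
  x=-10.108: |R|=1.00428 >1
  x=-10.047: |R|=1.00187 >1
  x=-10.044: |R|=1.00175 >1
Interval (-10.0000, 0).

z∈(-10.0000,0).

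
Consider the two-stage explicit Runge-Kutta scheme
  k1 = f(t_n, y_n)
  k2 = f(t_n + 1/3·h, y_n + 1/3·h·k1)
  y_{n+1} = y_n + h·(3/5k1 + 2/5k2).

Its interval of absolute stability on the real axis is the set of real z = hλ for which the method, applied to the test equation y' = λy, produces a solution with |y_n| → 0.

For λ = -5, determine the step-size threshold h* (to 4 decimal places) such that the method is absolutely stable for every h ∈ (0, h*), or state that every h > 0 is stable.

With y'=λy (z=hλ):
  k1=λy_n ⇒ h·k1=z·y_n;  k2=λ(1+1/3z)y_n ⇒ h·k2=z(1+1/3z)y_n
  y_{n+1}/y_n = 1 + 3/5z + 2/5z(1+1/3z) = 1 + z + 2/15z²
  ⇒ R(z) = 1 + z + 2/15z².

Find x<0 with |R(x)|<1.
x=-1.63: |R|=0.2757
R=1: x+2/15x²=0 ⇒ x=−15/2=-7.5000; min R=1−1/(4·2/15)=-0.8750>−1
Confirm numerically:
  x=-5.414: |R|=0.50581 <1
  x=-4.709: |R|=0.75238 <1
  x=-4.667: |R|=0.76288 <1
  x=-4.319: |R|=0.83183 <1
  x=-8.038: |R|=1.57659 >1
  x=-7.805: |R|=1.31740 >1
Interval (-7.5000, 0).

(-7.5000,0); λ=-5 ⇒ h* = (15/2)/5 = 1.5000.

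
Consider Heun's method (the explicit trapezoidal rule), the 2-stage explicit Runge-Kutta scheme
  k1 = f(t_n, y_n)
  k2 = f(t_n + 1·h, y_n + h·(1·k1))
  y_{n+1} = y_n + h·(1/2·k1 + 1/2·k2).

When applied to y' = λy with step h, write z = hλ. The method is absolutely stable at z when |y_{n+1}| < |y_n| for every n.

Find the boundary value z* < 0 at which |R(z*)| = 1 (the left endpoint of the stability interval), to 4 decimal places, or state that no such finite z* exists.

left endpoint -2.0000.

Set f=λy, z=hλ:
  order 2, 2-stage ⇒ R(z)=1+z+z^2/2
  (e.g. R(-0.35)=0.71125, |R|=0.71125)

Boundary: |R(x)|=1, x<0.
x=-0.35: |R|=0.7113
|R(-2.25)|=1.2812 |R(-2.14)|=1.1498 |R(-1.18)|=0.5162
Bisect:
  x_lo=-2.7806 |R|=2.0853  x_hi=-0.2669 |R|=0.7687
  mid=-1.52374 |R|=0.63715 →hi
  mid=-2.15217 |R|=1.16375 →lo
  mid=-1.83795 |R|=0.85108 →hi
  mid=-1.99506 |R|=0.99507 →hi
  mid=-2.07362 |R|=1.07633 →lo
  mid=-2.03434 |R|=1.03493 →lo
  mid=-2.01470 |R|=1.01481 →lo
  mid=-2.00488 |R|=1.00489 →lo
  ...
  [-2.00013,-1.99997] ⇒ x*=-2.0000
Stable set (-2.0000, 0).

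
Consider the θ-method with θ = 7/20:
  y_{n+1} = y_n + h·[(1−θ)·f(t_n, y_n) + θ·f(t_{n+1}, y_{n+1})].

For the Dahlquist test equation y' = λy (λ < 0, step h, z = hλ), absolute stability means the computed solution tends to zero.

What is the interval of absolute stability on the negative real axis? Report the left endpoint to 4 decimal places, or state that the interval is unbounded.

z∈(-6.6667,0).

Set f=λy, z=hλ:
  y_{n+1} = y_n + z·[13/20·y_n + 7/20·y_{n+1}] ⇒ (1 − 7/20z)y_{n+1} = (1 + 13/20z)y_n
  ⇒ R(z) = (1 + 13/20z)/(1 − 7/20z).

Boundary: |R(x)|=1, x<0.
x=-1.17: |R|=0.1699
R=−1: 1+13/20x = −1+7/20x ⇒ -3/10x=2 ⇒ x=2/(-3/10)=-6.6667
Confirm numerically:
  x=-6.499: |R|=0.98464 <1
  x=-4.342: |R|=0.72322 <1
  x=-2.918: |R|=0.44363 <1
  x=-6.904: |R|=1.02084 >1
  x=-6.877: |R|=1.01852 >1
So |R|<1 on (-6.6667, 0).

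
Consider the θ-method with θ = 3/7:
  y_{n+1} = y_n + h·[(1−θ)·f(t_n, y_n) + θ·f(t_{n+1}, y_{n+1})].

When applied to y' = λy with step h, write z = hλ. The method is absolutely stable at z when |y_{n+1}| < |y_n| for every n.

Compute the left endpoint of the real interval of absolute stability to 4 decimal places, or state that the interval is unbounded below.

With y'=λy (z=hλ):
  y_{n+1} = y_n + z·[4/7·y_n + 3/7·y_{n+1}] ⇒ (1 − 3/7z)y_{n+1} = (1 + 4/7z)y_n
  ⇒ R(z) = (1 + 4/7z)/(1 − 3/7z).

Boundary: |R(x)|=1, x<0.
x=-1.26: |R|=0.1818
R=−1: 1+4/7x = −1+3/7x ⇒ -1/7x=2 ⇒ x=2/(-1/7)=-14.0000
Confirm numerically:
  x=-12.692: |R|=0.97098 <1
  x=-10.738: |R|=0.91682 <1
  x=-8.361: |R|=0.82424 <1
  x=-5.856: |R|=0.66851 <1
  x=-14.546: |R|=1.01078 >1
  x=-14.442: |R|=1.00878 >1
  x=-14.174: |R|=1.00351 >1
Interval (-14.0000, 0).

left endpoint -14.0000.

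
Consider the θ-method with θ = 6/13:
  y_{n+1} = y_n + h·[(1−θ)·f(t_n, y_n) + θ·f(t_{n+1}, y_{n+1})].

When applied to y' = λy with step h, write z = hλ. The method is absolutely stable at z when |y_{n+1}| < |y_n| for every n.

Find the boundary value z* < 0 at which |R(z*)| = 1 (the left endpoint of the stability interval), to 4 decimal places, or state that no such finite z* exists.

z* = -26.0000.

With y'=λy (z=hλ):
  y_{n+1} = y_n + z·[7/13·y_n + 6/13·y_{n+1}] ⇒ (1 − 6/13z)y_{n+1} = (1 + 7/13z)y_n
  ⇒ R(z) = (1 + 7/13z)/(1 − 6/13z).

Solve |R(x)|<1 on ℝ⁻.
x=-1.42: |R|=0.1422
R=−1: 1+7/13x = −1+6/13x ⇒ -1/13x=2 ⇒ x=2/(-1/13)=-26.0000
Confirm numerically:
  x=-21.285: |R|=0.96649 <1
  x=-19.808: |R|=0.95304 <1
  x=-17.168: |R|=0.92387 <1
  x=-12.087: |R|=0.83732 <1
  x=-26.305: |R|=1.00179 >1
  x=-26.174: |R|=1.00102 >1
Stable set (-26.0000, 0).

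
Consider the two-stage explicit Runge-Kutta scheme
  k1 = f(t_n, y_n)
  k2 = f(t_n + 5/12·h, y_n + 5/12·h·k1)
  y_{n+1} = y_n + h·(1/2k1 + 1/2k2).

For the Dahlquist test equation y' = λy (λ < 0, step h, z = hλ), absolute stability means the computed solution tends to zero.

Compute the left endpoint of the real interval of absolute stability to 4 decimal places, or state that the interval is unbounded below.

Set f=λy, z=hλ:
  k1=λy_n ⇒ h·k1=z·y_n;  k2=λ(1+5/12z)y_n ⇒ h·k2=z(1+5/12z)y_n
  y_{n+1}/y_n = 1 + 1/2z + 1/2z(1+5/12z) = 1 + z + 5/24z²
  so R(z) = 1 + z + 5/24z².

Find x<0 with |R(x)|<1.
x=-1.57: |R|=0.0565
R=1: x+5/24x²=0 ⇒ x=−24/5=-4.8000; min R=1−1/(4·5/24)=-0.2000>−1
Confirm numerically:
  x=-4.423: |R|=0.65261 <1
  x=-4.028: |R|=0.35216 <1
  x=-3.095: |R|=0.09937 <1
  x=-2.921: |R|=0.14345 <1
  x=-5.127: |R|=1.34928 >1
  x=-4.934: |R|=1.13774 >1
Stable set (-4.8000, 0).

left endpoint -4.8000.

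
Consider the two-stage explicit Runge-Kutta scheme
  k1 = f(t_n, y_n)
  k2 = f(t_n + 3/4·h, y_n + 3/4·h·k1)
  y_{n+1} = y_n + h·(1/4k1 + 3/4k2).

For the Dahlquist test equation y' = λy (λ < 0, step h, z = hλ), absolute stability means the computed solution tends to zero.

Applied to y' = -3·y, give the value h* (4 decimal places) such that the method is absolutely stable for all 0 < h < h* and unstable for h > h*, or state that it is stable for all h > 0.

(-1.7778,0); λ=-3 ⇒ h* = (16/9)/3 = 0.5926.

Set f=λy, z=hλ:
  k1=λy_n ⇒ h·k1=z·y_n;  k2=λ(1+3/4z)y_n ⇒ h·k2=z(1+3/4z)y_n
  y_{n+1}/y_n = 1 + 1/4z + 3/4z(1+3/4z) = 1 + z + 9/16z²
  ⇒ R(z) = 1 + z + 9/16z².

Find x<0 with |R(x)|<1.
x=-0.81: |R|=0.5591
R=1: x+9/16x²=0 ⇒ x=−16/9=-1.7778; min R=1−1/(4·9/16)=0.5556>−1
Confirm numerically:
  x=-1.551: |R|=0.80215 <1
  x=-1.024: |R|=0.56582 <1
  x=-0.923: |R|=0.55621 <1
  x=-2.102: |R|=1.38335 >1
  x=-2.068: |R|=1.33760 >1
  x=-1.965: |R|=1.20694 >1
So |R|<1 on (-1.7778, 0).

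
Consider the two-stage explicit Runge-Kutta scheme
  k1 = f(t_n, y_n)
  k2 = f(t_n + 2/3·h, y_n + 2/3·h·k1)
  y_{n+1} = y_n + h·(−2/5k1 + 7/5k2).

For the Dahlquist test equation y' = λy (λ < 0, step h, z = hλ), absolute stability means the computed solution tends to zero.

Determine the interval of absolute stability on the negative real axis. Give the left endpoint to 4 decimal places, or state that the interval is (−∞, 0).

z∈(-1.0714,0).

With y'=λy (z=hλ):
  k1=λy_n ⇒ h·k1=z·y_n;  k2=λ(1+2/3z)y_n ⇒ h·k2=z(1+2/3z)y_n
  y_{n+1}/y_n = 1 − 2/5z + 7/5z(1+2/3z) = 1 + z + 14/15z²
  Hence R(z) = 1 + z + 14/15z².

Solve |R(x)|<1 on ℝ⁻.
x=-1.07: |R|=0.9986
R=1: x+14/15x²=0 ⇒ x=−15/14=-1.0714; min R=1−1/(4·14/15)=0.7321>−1
Confirm numerically:
  x=-1.029: |R|=0.95925 <1
  x=-0.993: |R|=0.92731 <1
  x=-0.931: |R|=0.87798 <1
  x=-0.652: |R|=0.74476 <1
  x=-1.661: |R|=1.91399 >1
  x=-1.361: |R|=1.36783 >1
So |R|<1 on (-1.0714, 0).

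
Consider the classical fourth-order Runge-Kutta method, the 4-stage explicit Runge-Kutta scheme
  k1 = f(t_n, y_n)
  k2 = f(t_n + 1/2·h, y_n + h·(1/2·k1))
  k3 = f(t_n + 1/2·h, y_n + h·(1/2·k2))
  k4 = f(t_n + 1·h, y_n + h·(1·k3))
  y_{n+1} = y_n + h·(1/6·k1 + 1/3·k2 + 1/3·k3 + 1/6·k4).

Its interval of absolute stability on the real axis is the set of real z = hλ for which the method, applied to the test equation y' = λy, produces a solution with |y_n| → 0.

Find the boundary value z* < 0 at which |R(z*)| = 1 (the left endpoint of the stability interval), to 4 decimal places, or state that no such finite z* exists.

z* = -2.7853.

Test eqn y'=λy, z=hλ:
  order 4, 4-stage ⇒ R(z)=1+z+z^2/2+z^3/6+z^4/24
  (e.g. R(-0.92)=0.40327, |R|=0.40327)

Boundary: |R(x)|=1, x<0.
x=-0.92: |R|=0.4033
|R(-3.17)|=1.7528 |R(-1.71)|=0.2749 |R(-1.11)|=0.3414
Bisect:
  x_lo=-3.6144 |R|=3.1588  x_hi=-0.2658 |R|=0.7666
  mid=-1.94011 |R|=0.31513 →hi
  mid=-2.77724 |R|=0.98793 →hi
  mid=-3.19581 |R|=1.81712 →lo
  mid=-2.98653 |R|=1.34828 →lo
  mid=-2.88189 |R|=1.15567 →lo
  mid=-2.82957 |R|=1.06883 →lo
  mid=-2.80340 |R|=1.02765 →lo
  ...
  [-2.78542,-2.78522] ⇒ x*=-2.7853
Stable set (-2.7853, 0).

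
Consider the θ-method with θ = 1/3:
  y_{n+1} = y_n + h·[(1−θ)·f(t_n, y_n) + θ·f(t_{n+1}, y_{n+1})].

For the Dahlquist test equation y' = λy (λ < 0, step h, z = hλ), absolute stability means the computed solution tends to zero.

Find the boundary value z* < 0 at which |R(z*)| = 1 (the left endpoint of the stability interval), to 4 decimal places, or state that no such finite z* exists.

z* = -6.0000.

With y'=λy (z=hλ):
  y_{n+1} = y_n + z·[2/3·y_n + 1/3·y_{n+1}] ⇒ (1 − 1/3z)y_{n+1} = (1 + 2/3z)y_n
  R(z) = (1 + 2/3z)/(1 − 1/3z).

Boundary: |R(x)|=1, x<0.
x=-0.53: |R|=0.5496
R=−1: 1+2/3x = −1+1/3x ⇒ -1/3x=2 ⇒ x=2/(-1/3)=-6.0000
Confirm numerically:
  x=-5.570: |R|=0.94982 <1
  x=-3.946: |R|=0.70429 <1
  x=-3.868: |R|=0.68957 <1
  x=-6.585: |R|=1.06103 >1
  x=-6.372: |R|=1.03969 >1
  x=-6.069: |R|=1.00761 >1
So |R|<1 on (-6.0000, 0).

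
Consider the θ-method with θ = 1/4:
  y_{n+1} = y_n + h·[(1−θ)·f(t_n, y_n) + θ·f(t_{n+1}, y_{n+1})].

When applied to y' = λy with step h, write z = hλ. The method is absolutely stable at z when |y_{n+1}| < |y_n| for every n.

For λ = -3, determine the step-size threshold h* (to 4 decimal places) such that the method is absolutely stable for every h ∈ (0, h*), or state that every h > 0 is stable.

(-4.0000,0); λ=-3 ⇒ h* = (4)/3 = 1.3333.

Test eqn y'=λy, z=hλ:
  y_{n+1} = y_n + z·[3/4·y_n + 1/4·y_{n+1}] ⇒ (1 − 1/4z)y_{n+1} = (1 + 3/4z)y_n
  R(z) = (1 + 3/4z)/(1 − 1/4z).

Boundary: |R(x)|=1, x<0.
x=-0.83: |R|=0.3126
R=−1: 1+3/4x = −1+1/4x ⇒ -1/2x=2 ⇒ x=2/(-1/2)=-4.0000
Confirm numerically:
  x=-3.356: |R|=0.82490 <1
  x=-1.830: |R|=0.25557 <1
  x=-1.805: |R|=0.24376 <1
  x=-4.584: |R|=1.13607 >1
  x=-4.435: |R|=1.10314 >1
Interval (-4.0000, 0).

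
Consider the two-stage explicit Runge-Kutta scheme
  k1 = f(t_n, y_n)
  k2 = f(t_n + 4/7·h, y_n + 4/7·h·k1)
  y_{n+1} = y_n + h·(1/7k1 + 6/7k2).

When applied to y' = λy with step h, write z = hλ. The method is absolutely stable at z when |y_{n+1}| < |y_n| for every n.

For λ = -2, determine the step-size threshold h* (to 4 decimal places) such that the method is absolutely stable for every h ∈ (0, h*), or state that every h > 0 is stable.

(-2.0417,0); λ=-2 ⇒ h* = (49/24)/2 = 1.0208.

Test eqn y'=λy, z=hλ:
  k1=λy_n ⇒ h·k1=z·y_n;  k2=λ(1+4/7z)y_n ⇒ h·k2=z(1+4/7z)y_n
  y_{n+1}/y_n = 1 + 1/7z + 6/7z(1+4/7z) = 1 + z + 24/49z²
  ⇒ R(z) = 1 + z + 24/49z².

Solve |R(x)|<1 on ℝ⁻.
x=-0.58: |R|=0.5848
R=1: x+24/49x²=0 ⇒ x=−49/24=-2.0417; min R=1−1/(4·24/49)=0.4896>−1
Confirm numerically:
  x=-1.772: |R|=0.76595 <1
  x=-1.386: |R|=0.55490 <1
  x=-1.182: |R|=0.50231 <1
  x=-2.377: |R|=1.39041 >1
  x=-2.175: |R|=1.14204 >1
Stable set (-2.0417, 0).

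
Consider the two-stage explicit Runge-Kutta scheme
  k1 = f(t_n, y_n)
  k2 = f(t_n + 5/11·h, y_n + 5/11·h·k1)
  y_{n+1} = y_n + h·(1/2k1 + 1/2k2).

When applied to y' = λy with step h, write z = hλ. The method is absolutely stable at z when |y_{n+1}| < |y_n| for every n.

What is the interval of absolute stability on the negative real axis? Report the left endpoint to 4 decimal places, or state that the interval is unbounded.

(-4.4000, 0).

Set f=λy, z=hλ:
  k1=λy_n ⇒ h·k1=z·y_n;  k2=λ(1+5/11z)y_n ⇒ h·k2=z(1+5/11z)y_n
  y_{n+1}/y_n = 1 + 1/2z + 1/2z(1+5/11z) = 1 + z + 5/22z²
  so R(z) = 1 + z + 5/22z².

Boundary: |R(x)|=1, x<0.
x=-1.49: |R|=0.0146
R=1: x+5/22x²=0 ⇒ x=−22/5=-4.4000; min R=1−1/(4·5/22)=-0.1000>−1
Confirm numerically:
  x=-3.269: |R|=0.15972 <1
  x=-3.216: |R|=0.13460 <1
  x=-2.888: |R|=0.00758 <1
  x=-1.974: |R|=0.08839 <1
  x=-4.747: |R|=1.37437 >1
  x=-4.543: |R|=1.14765 >1
  x=-4.521: |R|=1.12433 >1
Interval (-4.4000, 0).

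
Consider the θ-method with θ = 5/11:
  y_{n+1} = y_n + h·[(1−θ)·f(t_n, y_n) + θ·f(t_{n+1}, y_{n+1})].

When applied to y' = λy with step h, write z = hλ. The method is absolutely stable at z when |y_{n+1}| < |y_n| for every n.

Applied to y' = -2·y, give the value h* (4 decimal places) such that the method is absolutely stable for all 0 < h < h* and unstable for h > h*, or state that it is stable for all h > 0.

(-22.0000,0); λ=-2 ⇒ h* = (22)/2 = 11.0000.

Test eqn y'=λy, z=hλ:
  y_{n+1} = y_n + z·[6/11·y_n + 5/11·y_{n+1}] ⇒ (1 − 5/11z)y_{n+1} = (1 + 6/11z)y_n
  Hence R(z) = (1 + 6/11z)/(1 − 5/11z).

Boundary: |R(x)|=1, x<0.
x=-1.27: |R|=0.1948
R=−1: 1+6/11x = −1+5/11x ⇒ -1/11x=2 ⇒ x=2/(-1/11)=-22.0000
Confirm numerically:
  x=-18.335: |R|=0.96430 <1
  x=-12.869: |R|=0.87881 <1
  x=-12.700: |R|=0.87517 <1
  x=-22.556: |R|=1.00449 >1
  x=-22.502: |R|=1.00406 >1
  x=-22.499: |R|=1.00404 >1
So |R|<1 on (-22.0000, 0).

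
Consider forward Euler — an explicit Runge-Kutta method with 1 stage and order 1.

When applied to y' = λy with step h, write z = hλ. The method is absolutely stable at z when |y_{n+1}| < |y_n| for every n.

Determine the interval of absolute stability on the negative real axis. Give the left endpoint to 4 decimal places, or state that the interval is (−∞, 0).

z∈(-2.0000,0).

With y'=λy (z=hλ):
  order 1, 1-stage ⇒ R(z)=1+z
  (e.g. R(-1.56)=-0.56000, |R|=0.56000)

Solve |R(x)|<1 on ℝ⁻.
x=-1.56: |R|=0.5600
|R(-2.04)|=1.0400 |R(-1.95)|=0.9500 |R(-0.57)|=0.4300
Bisect:
  x_lo=-2.5746 |R|=1.5746  x_hi=-0.0872 |R|=0.9128
  mid=-1.33087 |R|=0.33087 →hi
  mid=-1.95273 |R|=0.95273 →hi
  mid=-2.26366 |R|=1.26366 →lo
  mid=-2.10819 |R|=1.10819 →lo
  mid=-2.03046 |R|=1.03046 →lo
  mid=-1.99160 |R|=0.99160 →hi
  mid=-2.01103 |R|=1.01103 →lo
  mid=-2.00131 |R|=1.00131 →lo
  mid=-1.99645 |R|=0.99645 →hi
  ...
  [-2.00010,-1.99995] ⇒ x*=-2.0000
Interval (-2.0000, 0).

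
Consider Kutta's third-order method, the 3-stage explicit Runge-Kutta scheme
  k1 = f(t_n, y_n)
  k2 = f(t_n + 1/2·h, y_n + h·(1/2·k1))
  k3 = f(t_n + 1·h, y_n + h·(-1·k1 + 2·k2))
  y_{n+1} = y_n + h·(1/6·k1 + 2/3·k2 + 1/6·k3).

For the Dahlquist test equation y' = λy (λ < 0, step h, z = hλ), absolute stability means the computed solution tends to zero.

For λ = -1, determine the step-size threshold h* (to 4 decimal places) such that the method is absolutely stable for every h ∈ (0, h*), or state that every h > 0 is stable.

With y'=λy (z=hλ):
  order 3, 3-stage ⇒ R(z)=1+z+z^2/2+z^3/6
  (e.g. R(-0.36)=0.69702, |R|=0.69702)

Solve |R(x)|<1 on ℝ⁻.
x=-0.36: |R|=0.6970
|R(-1.24)|=0.2110 |R(-1.09)|=0.2882 |R(-0.54)|=0.5796
Bisect:
  x_lo=-3.2206 |R|=2.6020  x_hi=-0.3003 |R|=0.7403
  mid=-1.76046 |R|=0.12019 →hi
  mid=-2.49053 |R|=0.96385 →hi
  mid=-2.85557 |R|=1.65928 →lo
  mid=-2.67305 |R|=1.28370 →lo
  mid=-2.58179 |R|=1.11719 →lo
  mid=-2.53616 |R|=1.03892 →lo
  mid=-2.51335 |R|=1.00099 →lo
  mid=-2.50194 |R|=0.98232 →hi
  mid=-2.50764 |R|=0.99163 →hi
  ...
  [-2.51281,-2.51264] ⇒ x*=-2.5127
Stable set (-2.5127, 0).

(-2.5127,0); λ=-1 ⇒ h* = 2.5127.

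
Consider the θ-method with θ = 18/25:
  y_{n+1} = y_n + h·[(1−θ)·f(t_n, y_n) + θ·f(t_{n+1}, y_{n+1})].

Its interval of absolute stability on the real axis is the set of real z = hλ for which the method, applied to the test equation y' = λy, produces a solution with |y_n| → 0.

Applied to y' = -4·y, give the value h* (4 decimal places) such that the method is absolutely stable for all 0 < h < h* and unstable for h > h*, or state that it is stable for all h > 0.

On y'=λy, z=hλ:
  y_{n+1} = y_n + z·[7/25·y_n + 18/25·y_{n+1}] ⇒ (1 − 18/25z)y_{n+1} = (1 + 7/25z)y_n
  R(z) = (1 + 7/25z)/(1 − 18/25z).

Boundary: |R(x)|=1, x<0.
x=-1.46: |R|=0.2882
x=-2: |R|=0.1803
x=-10: |R|=0.2195
x=-100: |R|=0.3699
θ=18/25≥1/2 ⇒ |1+7/25x|<|1−18/25x| ∀x<0 ⇒ interval (−∞,0).

unbounded; (−∞, 0). Any h>0 works for λ=-4.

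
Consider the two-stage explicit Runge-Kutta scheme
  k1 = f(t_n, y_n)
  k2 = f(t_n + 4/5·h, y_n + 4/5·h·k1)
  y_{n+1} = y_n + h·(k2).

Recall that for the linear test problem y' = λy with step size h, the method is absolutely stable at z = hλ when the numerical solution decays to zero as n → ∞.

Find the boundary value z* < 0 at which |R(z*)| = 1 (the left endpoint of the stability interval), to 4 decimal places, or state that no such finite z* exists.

z* = -1.2500.

On y'=λy, z=hλ:
  k1=λy_n ⇒ h·k1=z·y_n;  k2=λ(1+4/5z)y_n ⇒ h·k2=z(1+4/5z)y_n
  y_{n+1}/y_n = 1 + z(1+4/5z) = 1 + z + 4/5z²
  ⇒ R(z) = 1 + z + 4/5z².

Need |R(x)|<1, x<0.
x=-0.91: |R|=0.7525
R=1: x+4/5x²=0 ⇒ x=−5/4=-1.2500; min R=1−1/(4·4/5)=0.6875>−1
Confirm numerically:
  x=-0.971: |R|=0.78327 <1
  x=-0.963: |R|=0.77890 <1
  x=-0.610: |R|=0.68768 <1
  x=-0.568: |R|=0.69010 <1
  x=-1.746: |R|=1.69281 >1
  x=-1.646: |R|=1.52145 >1
Interval (-1.2500, 0).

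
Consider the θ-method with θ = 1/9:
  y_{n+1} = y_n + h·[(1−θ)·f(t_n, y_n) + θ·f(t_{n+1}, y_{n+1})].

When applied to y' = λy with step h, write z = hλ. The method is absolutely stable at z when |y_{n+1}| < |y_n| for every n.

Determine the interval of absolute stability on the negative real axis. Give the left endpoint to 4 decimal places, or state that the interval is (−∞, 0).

On y'=λy, z=hλ:
  y_{n+1} = y_n + z·[8/9·y_n + 1/9·y_{n+1}] ⇒ (1 − 1/9z)y_{n+1} = (1 + 8/9z)y_n
  R(z) = (1 + 8/9z)/(1 − 1/9z).

Solve |R(x)|<1 on ℝ⁻.
x=-1.66: |R|=0.4015
R=−1: 1+8/9x = −1+1/9x ⇒ -7/9x=2 ⇒ x=2/(-7/9)=-2.5714
Confirm numerically:
  x=-2.514: |R|=0.96509 <1
  x=-1.889: |R|=0.56130 <1
  x=-1.446: |R|=0.24584 <1
  x=-3.107: |R|=1.30966 >1
  x=-2.780: |R|=1.12394 >1
Interval (-2.5714, 0).

z∈(-2.5714,0).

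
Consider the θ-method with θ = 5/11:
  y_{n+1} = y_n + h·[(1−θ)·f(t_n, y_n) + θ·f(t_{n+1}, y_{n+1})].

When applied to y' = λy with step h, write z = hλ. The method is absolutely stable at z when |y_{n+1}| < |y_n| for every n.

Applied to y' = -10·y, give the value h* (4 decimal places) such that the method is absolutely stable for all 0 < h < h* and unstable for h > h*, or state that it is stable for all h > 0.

(-22.0000,0); λ=-10 ⇒ h* = (22)/10 = 2.2000.

Test eqn y'=λy, z=hλ:
  y_{n+1} = y_n + z·[6/11·y_n + 5/11·y_{n+1}] ⇒ (1 − 5/11z)y_{n+1} = (1 + 6/11z)y_n
  ⇒ R(z) = (1 + 6/11z)/(1 − 5/11z).

Solve |R(x)|<1 on ℝ⁻.
x=-1.42: |R|=0.1370
R=−1: 1+6/11x = −1+5/11x ⇒ -1/11x=2 ⇒ x=2/(-1/11)=-22.0000
Confirm numerically:
  x=-20.962: |R|=0.99104 <1
  x=-19.017: |R|=0.97188 <1
  x=-13.137: |R|=0.88442 <1
  x=-12.492: |R|=0.87057 <1
  x=-22.367: |R|=1.00299 >1
  x=-22.338: |R|=1.00275 >1
  x=-22.079: |R|=1.00065 >1
Interval (-22.0000, 0).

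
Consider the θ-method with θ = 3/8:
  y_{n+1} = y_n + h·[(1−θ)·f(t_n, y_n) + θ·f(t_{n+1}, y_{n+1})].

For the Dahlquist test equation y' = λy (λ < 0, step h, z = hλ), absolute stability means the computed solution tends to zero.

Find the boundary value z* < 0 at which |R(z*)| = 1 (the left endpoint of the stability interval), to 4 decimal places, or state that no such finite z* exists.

left endpoint -8.0000.

On y'=λy, z=hλ:
  y_{n+1} = y_n + z·[5/8·y_n + 3/8·y_{n+1}] ⇒ (1 − 3/8z)y_{n+1} = (1 + 5/8z)y_n
  Hence R(z) = (1 + 5/8z)/(1 − 3/8z).

Boundary: |R(x)|=1, x<0.
x=-1.51: |R|=0.0359
R=−1: 1+5/8x = −1+3/8x ⇒ -1/4x=2 ⇒ x=2/(-1/4)=-8.0000
Confirm numerically:
  x=-5.406: |R|=0.78578 <1
  x=-5.304: |R|=0.77451 <1
  x=-4.667: |R|=0.69701 <1
  x=-8.520: |R|=1.03099 >1
  x=-8.410: |R|=1.02468 >1
  x=-8.275: |R|=1.01676 >1
Stable set (-8.0000, 0).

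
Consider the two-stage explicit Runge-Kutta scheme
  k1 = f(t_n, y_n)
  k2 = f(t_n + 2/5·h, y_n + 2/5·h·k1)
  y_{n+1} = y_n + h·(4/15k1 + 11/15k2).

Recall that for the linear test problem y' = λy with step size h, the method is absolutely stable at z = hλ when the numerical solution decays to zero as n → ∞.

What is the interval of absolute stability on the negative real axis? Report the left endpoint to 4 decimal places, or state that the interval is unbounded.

On y'=λy, z=hλ:
  k1=λy_n ⇒ h·k1=z·y_n;  k2=λ(1+2/5z)y_n ⇒ h·k2=z(1+2/5z)y_n
  y_{n+1}/y_n = 1 + 4/15z + 11/15z(1+2/5z) = 1 + z + 22/75z²
  R(z) = 1 + z + 22/75z².

Solve |R(x)|<1 on ℝ⁻.
x=-0.64: |R|=0.4801
R=1: x+22/75x²=0 ⇒ x=−75/22=-3.4091; min R=1−1/(4·22/75)=0.1477>−1
Confirm numerically:
  x=-2.430: |R|=0.30210 <1
  x=-2.382: |R|=0.28235 <1
  x=-1.837: |R|=0.15287 <1
  x=-3.725: |R|=1.34518 >1
  x=-3.519: |R|=1.11345 >1
Stable set (-3.4091, 0).

(-3.4091, 0).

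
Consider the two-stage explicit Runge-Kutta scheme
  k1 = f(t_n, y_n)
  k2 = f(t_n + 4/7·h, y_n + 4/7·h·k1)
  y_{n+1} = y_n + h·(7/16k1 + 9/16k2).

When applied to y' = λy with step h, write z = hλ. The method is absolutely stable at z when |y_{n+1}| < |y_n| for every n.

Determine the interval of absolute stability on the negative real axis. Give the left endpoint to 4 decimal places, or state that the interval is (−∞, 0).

With y'=λy (z=hλ):
  k1=λy_n ⇒ h·k1=z·y_n;  k2=λ(1+4/7z)y_n ⇒ h·k2=z(1+4/7z)y_n
  y_{n+1}/y_n = 1 + 7/16z + 9/16z(1+4/7z) = 1 + z + 9/28z²
  R(z) = 1 + z + 9/28z².

Find x<0 with |R(x)|<1.
x=-1.72: |R|=0.2309
R=1: x+9/28x²=0 ⇒ x=−28/9=-3.1111; min R=1−1/(4·9/28)=0.2222>−1
Confirm numerically:
  x=-2.715: |R|=0.65432 <1
  x=-2.469: |R|=0.49042 <1
  x=-2.355: |R|=0.42765 <1
  x=-2.253: |R|=0.37857 <1
  x=-3.707: |R|=1.71002 >1
  x=-3.457: |R|=1.38434 >1
  x=-3.157: |R|=1.04657 >1
So |R|<1 on (-3.1111, 0).

(-3.1111, 0).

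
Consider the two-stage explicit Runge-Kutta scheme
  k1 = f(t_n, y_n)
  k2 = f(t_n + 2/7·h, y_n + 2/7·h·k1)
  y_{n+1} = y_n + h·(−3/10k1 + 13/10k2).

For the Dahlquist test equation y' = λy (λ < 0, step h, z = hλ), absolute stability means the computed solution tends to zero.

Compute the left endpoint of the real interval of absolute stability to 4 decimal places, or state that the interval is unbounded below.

Test eqn y'=λy, z=hλ:
  k1=λy_n ⇒ h·k1=z·y_n;  k2=λ(1+2/7z)y_n ⇒ h·k2=z(1+2/7z)y_n
  y_{n+1}/y_n = 1 − 3/10z + 13/10z(1+2/7z) = 1 + z + 13/35z²
  Hence R(z) = 1 + z + 13/35z².

Boundary: |R(x)|=1, x<0.
x=-0.66: |R|=0.5018
R=1: x+13/35x²=0 ⇒ x=−35/13=-2.6923; min R=1−1/(4·13/35)=0.3269>−1
Confirm numerically:
  x=-2.507: |R|=0.82745 <1
  x=-2.341: |R|=0.69453 <1
  x=-2.309: |R|=0.67126 <1
  x=-3.272: |R|=1.70451 >1
  x=-3.213: |R|=1.62139 >1
  x=-2.996: |R|=1.33795 >1
Stable set (-2.6923, 0).

left endpoint -2.6923.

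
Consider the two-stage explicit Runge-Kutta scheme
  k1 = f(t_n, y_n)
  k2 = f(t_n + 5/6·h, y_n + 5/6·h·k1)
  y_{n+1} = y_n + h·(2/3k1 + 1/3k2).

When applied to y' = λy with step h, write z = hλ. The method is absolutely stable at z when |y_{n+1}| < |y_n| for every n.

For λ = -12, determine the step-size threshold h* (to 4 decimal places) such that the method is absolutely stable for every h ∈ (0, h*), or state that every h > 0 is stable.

Test eqn y'=λy, z=hλ:
  k1=λy_n ⇒ h·k1=z·y_n;  k2=λ(1+5/6z)y_n ⇒ h·k2=z(1+5/6z)y_n
  y_{n+1}/y_n = 1 + 2/3z + 1/3z(1+5/6z) = 1 + z + 5/18z²
  R(z) = 1 + z + 5/18z².

Need |R(x)|<1, x<0.
x=-0.45: |R|=0.6062
R=1: x+5/18x²=0 ⇒ x=−18/5=-3.6000; min R=1−1/(4·5/18)=0.1000>−1
Confirm numerically:
  x=-3.452: |R|=0.85808 <1
  x=-2.322: |R|=0.17569 <1
  x=-1.827: |R|=0.10020 <1
  x=-1.615: |R|=0.10951 <1
  x=-4.093: |R|=1.56051 >1
  x=-3.800: |R|=1.21111 >1
Stable set (-3.6000, 0).

(-3.6000,0); λ=-12 ⇒ h* = (18/5)/12 = 0.3000.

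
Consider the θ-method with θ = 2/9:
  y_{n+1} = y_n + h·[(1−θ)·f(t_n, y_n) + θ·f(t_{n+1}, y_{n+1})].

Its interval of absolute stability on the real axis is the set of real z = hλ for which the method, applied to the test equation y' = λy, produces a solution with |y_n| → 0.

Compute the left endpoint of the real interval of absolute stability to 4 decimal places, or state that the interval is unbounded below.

z* = -3.6000.

On y'=λy, z=hλ:
  y_{n+1} = y_n + z·[7/9·y_n + 2/9·y_{n+1}] ⇒ (1 − 2/9z)y_{n+1} = (1 + 7/9z)y_n
  ⇒ R(z) = (1 + 7/9z)/(1 − 2/9z).

Boundary: |R(x)|=1, x<0.
x=-0.44: |R|=0.5992
R=−1: 1+7/9x = −1+2/9x ⇒ -5/9x=2 ⇒ x=2/(-5/9)=-3.6000
Confirm numerically:
  x=-3.436: |R|=0.94834 <1
  x=-3.211: |R|=0.87388 <1
  x=-3.184: |R|=0.86465 <1
  x=-1.454: |R|=0.09893 <1
  x=-3.719: |R|=1.03620 >1
  x=-3.656: |R|=1.01717 >1
Interval (-3.6000, 0).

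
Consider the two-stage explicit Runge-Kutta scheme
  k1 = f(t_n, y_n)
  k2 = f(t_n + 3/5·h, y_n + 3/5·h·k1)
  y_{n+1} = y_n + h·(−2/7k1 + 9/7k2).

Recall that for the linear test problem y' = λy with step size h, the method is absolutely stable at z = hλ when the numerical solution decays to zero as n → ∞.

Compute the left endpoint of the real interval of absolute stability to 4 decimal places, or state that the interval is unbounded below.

left endpoint -1.2963.

Test eqn y'=λy, z=hλ:
  k1=λy_n ⇒ h·k1=z·y_n;  k2=λ(1+3/5z)y_n ⇒ h·k2=z(1+3/5z)y_n
  y_{n+1}/y_n = 1 − 2/7z + 9/7z(1+3/5z) = 1 + z + 27/35z²
  Hence R(z) = 1 + z + 27/35z².

Find x<0 with |R(x)|<1.
x=-1.2: |R|=0.9109
R=1: x+27/35x²=0 ⇒ x=−35/27=-1.2963; min R=1−1/(4·27/35)=0.6759>−1
Confirm numerically:
  x=-1.073: |R|=0.81517 <1
  x=-0.709: |R|=0.67878 <1
  x=-0.554: |R|=0.68276 <1
  x=-0.539: |R|=0.68512 <1
  x=-1.666: |R|=1.47514 >1
  x=-1.506: |R|=1.24363 >1
Interval (-1.2963, 0).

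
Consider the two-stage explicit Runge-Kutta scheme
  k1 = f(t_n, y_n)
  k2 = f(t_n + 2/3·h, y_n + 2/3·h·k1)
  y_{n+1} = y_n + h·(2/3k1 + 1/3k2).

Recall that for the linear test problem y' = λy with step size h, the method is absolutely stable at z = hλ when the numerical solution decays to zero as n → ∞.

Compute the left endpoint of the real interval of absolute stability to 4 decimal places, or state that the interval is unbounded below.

With y'=λy (z=hλ):
  k1=λy_n ⇒ h·k1=z·y_n;  k2=λ(1+2/3z)y_n ⇒ h·k2=z(1+2/3z)y_n
  y_{n+1}/y_n = 1 + 2/3z + 1/3z(1+2/3z) = 1 + z + 2/9z²
  Hence R(z) = 1 + z + 2/9z².

Solve |R(x)|<1 on ℝ⁻.
x=-1.58: |R|=0.0252
R=1: x+2/9x²=0 ⇒ x=−9/2=-4.5000; min R=1−1/(4·2/9)=-0.1250>−1
Confirm numerically:
  x=-3.191: |R|=0.07177 <1
  x=-2.071: |R|=0.11788 <1
  x=-1.985: |R|=0.10939 <1
  x=-4.820: |R|=1.34276 >1
  x=-4.557: |R|=1.05772 >1
Stable set (-4.5000, 0).

z* = -4.5000.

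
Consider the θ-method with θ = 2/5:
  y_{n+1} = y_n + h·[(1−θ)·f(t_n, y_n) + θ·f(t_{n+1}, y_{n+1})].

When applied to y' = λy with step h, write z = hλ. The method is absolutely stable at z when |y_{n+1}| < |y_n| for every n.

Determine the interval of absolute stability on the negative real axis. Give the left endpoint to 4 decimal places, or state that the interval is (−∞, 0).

z∈(-10.0000,0).

With y'=λy (z=hλ):
  y_{n+1} = y_n + z·[3/5·y_n + 2/5·y_{n+1}] ⇒ (1 − 2/5z)y_{n+1} = (1 + 3/5z)y_n
  R(z) = (1 + 3/5z)/(1 − 2/5z).

Need |R(x)|<1, x<0.
x=-1.5: |R|=0.0625
R=−1: 1+3/5x = −1+2/5x ⇒ -1/5x=2 ⇒ x=2/(-1/5)=-10.0000
Confirm numerically:
  x=-8.327: |R|=0.92274 <1
  x=-7.988: |R|=0.90408 <1
  x=-7.501: |R|=0.87506 <1
  x=-5.825: |R|=0.74925 <1
  x=-10.525: |R|=1.02015 >1
  x=-10.462: |R|=1.01782 >1
Stable set (-10.0000, 0).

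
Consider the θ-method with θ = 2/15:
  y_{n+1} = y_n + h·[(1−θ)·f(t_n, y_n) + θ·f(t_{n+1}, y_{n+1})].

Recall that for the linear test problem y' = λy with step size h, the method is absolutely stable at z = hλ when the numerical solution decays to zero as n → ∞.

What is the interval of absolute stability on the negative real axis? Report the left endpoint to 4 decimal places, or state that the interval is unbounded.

With y'=λy (z=hλ):
  y_{n+1} = y_n + z·[13/15·y_n + 2/15·y_{n+1}] ⇒ (1 − 2/15z)y_{n+1} = (1 + 13/15z)y_n
  Hence R(z) = (1 + 13/15z)/(1 − 2/15z).

Solve |R(x)|<1 on ℝ⁻.
x=-1.28: |R|=0.0934
R=−1: 1+13/15x = −1+2/15x ⇒ -11/15x=2 ⇒ x=2/(-11/15)=-2.7273
Confirm numerically:
  x=-2.479: |R|=0.86316 <1
  x=-2.009: |R|=0.58455 <1
  x=-1.603: |R|=0.32072 <1
  x=-3.324: |R|=1.30322 >1
  x=-3.078: |R|=1.18236 >1
  x=-2.928: |R|=1.10587 >1
Stable set (-2.7273, 0).

(-2.7273, 0).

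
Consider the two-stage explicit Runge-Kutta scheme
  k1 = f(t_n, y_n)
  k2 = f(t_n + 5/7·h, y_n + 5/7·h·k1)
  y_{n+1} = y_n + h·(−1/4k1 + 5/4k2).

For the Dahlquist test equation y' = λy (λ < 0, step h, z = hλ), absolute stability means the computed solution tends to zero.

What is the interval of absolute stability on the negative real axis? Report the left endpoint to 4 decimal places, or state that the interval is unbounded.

Set f=λy, z=hλ:
  k1=λy_n ⇒ h·k1=z·y_n;  k2=λ(1+5/7z)y_n ⇒ h·k2=z(1+5/7z)y_n
  y_{n+1}/y_n = 1 − 1/4z + 5/4z(1+5/7z) = 1 + z + 25/28z²
  so R(z) = 1 + z + 25/28z².

Solve |R(x)|<1 on ℝ⁻.
x=-1.12: |R|=1.0000
R=1: x+25/28x²=0 ⇒ x=−28/25=-1.1200; min R=1−1/(4·25/28)=0.7200>−1
Confirm numerically:
  x=-1.085: |R|=0.96609 <1
  x=-0.900: |R|=0.82321 <1
  x=-0.699: |R|=0.73725 <1
  x=-0.537: |R|=0.72047 <1
  x=-1.285: |R|=1.18931 >1
  x=-1.224: |R|=1.11366 >1
So |R|<1 on (-1.1200, 0).

(-1.1200, 0).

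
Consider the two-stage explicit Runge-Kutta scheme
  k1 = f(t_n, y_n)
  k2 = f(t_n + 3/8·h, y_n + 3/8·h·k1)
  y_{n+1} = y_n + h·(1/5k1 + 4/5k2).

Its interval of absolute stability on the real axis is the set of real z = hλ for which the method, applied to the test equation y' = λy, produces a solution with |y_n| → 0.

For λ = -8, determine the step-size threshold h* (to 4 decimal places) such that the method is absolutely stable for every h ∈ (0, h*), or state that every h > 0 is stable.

On y'=λy, z=hλ:
  k1=λy_n ⇒ h·k1=z·y_n;  k2=λ(1+3/8z)y_n ⇒ h·k2=z(1+3/8z)y_n
  y_{n+1}/y_n = 1 + 1/5z + 4/5z(1+3/8z) = 1 + z + 3/10z²
  ⇒ R(z) = 1 + z + 3/10z².

Find x<0 with |R(x)|<1.
x=-0.31: |R|=0.7188
R=1: x+3/10x²=0 ⇒ x=−10/3=-3.3333; min R=1−1/(4·3/10)=0.1667>−1
Confirm numerically:
  x=-3.139: |R|=0.81700 <1
  x=-3.021: |R|=0.71693 <1
  x=-2.802: |R|=0.55336 <1
  x=-3.428: |R|=1.09736 >1
  x=-3.393: |R|=1.06073 >1
Stable set (-3.3333, 0).

(-3.3333,0); λ=-8 ⇒ h* = (10/3)/8 = 0.4167.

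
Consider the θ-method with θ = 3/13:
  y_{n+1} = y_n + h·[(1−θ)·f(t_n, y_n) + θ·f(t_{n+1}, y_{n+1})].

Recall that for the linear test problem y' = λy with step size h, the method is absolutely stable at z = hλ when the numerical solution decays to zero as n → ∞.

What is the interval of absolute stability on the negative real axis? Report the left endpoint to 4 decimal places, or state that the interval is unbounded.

Test eqn y'=λy, z=hλ:
  y_{n+1} = y_n + z·[10/13·y_n + 3/13·y_{n+1}] ⇒ (1 − 3/13z)y_{n+1} = (1 + 10/13z)y_n
  R(z) = (1 + 10/13z)/(1 − 3/13z).

Find x<0 with |R(x)|<1.
x=-1.31: |R|=0.0059
R=−1: 1+10/13x = −1+3/13x ⇒ -7/13x=2 ⇒ x=2/(-7/13)=-3.7143
Confirm numerically:
  x=-3.035: |R|=0.78489 <1
  x=-2.548: |R|=0.60453 <1
  x=-2.227: |R|=0.47101 <1
  x=-1.550: |R|=0.14164 <1
  x=-4.255: |R|=1.14690 >1
  x=-4.191: |R|=1.13049 >1
  x=-3.988: |R|=1.07675 >1
So |R|<1 on (-3.7143, 0).

z∈(-3.7143,0).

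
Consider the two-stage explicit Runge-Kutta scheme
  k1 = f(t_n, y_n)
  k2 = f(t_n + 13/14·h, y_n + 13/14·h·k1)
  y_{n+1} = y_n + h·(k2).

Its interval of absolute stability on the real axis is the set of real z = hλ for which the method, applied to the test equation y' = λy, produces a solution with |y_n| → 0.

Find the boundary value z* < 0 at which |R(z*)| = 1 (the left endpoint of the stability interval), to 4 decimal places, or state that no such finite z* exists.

On y'=λy, z=hλ:
  k1=λy_n ⇒ h·k1=z·y_n;  k2=λ(1+13/14z)y_n ⇒ h·k2=z(1+13/14z)y_n
  y_{n+1}/y_n = 1 + z(1+13/14z) = 1 + z + 13/14z²
  so R(z) = 1 + z + 13/14z².

Boundary: |R(x)|=1, x<0.
x=-1.18: |R|=1.1129
R=1: x+13/14x²=0 ⇒ x=−14/13=-1.0769; min R=1−1/(4·13/14)=0.7308>−1
Confirm numerically:
  x=-0.923: |R|=0.86808 <1
  x=-0.901: |R|=0.85282 <1
  x=-0.684: |R|=0.75044 <1
  x=-0.434: |R|=0.74090 <1
  x=-1.504: |R|=1.59644 >1
  x=-1.460: |R|=1.51934 >1
  x=-1.157: |R|=1.08603 >1
Stable set (-1.0769, 0).

left endpoint -1.0769.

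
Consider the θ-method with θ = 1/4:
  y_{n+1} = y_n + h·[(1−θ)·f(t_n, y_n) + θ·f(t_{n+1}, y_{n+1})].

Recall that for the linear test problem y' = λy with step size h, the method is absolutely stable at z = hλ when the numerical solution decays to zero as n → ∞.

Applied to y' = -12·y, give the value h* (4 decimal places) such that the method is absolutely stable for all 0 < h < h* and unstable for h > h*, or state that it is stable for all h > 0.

With y'=λy (z=hλ):
  y_{n+1} = y_n + z·[3/4·y_n + 1/4·y_{n+1}] ⇒ (1 − 1/4z)y_{n+1} = (1 + 3/4z)y_n
  Hence R(z) = (1 + 3/4z)/(1 − 1/4z).

Boundary: |R(x)|=1, x<0.
x=-1.31: |R|=0.0132
R=−1: 1+3/4x = −1+1/4x ⇒ -1/2x=2 ⇒ x=2/(-1/2)=-4.0000
Confirm numerically:
  x=-3.803: |R|=0.94951 <1
  x=-3.098: |R|=0.74584 <1
  x=-2.079: |R|=0.36799 <1
  x=-4.504: |R|=1.11853 >1
  x=-4.346: |R|=1.08291 >1
  x=-4.186: |R|=1.04544 >1
Interval (-4.0000, 0).

(-4.0000,0); λ=-12 ⇒ h* = (4)/12 = 0.3333.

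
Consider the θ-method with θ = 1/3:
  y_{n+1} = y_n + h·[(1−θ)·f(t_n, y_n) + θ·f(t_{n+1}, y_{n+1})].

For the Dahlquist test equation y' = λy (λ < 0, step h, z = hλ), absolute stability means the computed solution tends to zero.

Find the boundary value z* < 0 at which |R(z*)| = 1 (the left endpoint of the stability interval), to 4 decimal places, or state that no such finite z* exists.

With y'=λy (z=hλ):
  y_{n+1} = y_n + z·[2/3·y_n + 1/3·y_{n+1}] ⇒ (1 − 1/3z)y_{n+1} = (1 + 2/3z)y_n
  ⇒ R(z) = (1 + 2/3z)/(1 − 1/3z).

Need |R(x)|<1, x<0.
x=-0.36: |R|=0.6786
R=−1: 1+2/3x = −1+1/3x ⇒ -1/3x=2 ⇒ x=2/(-1/3)=-6.0000
Confirm numerically:
  x=-4.981: |R|=0.87232 <1
  x=-4.274: |R|=0.76272 <1
  x=-3.455: |R|=0.60573 <1
  x=-2.800: |R|=0.44828 <1
  x=-6.556: |R|=1.05818 >1
  x=-6.037: |R|=1.00409 >1
Stable set (-6.0000, 0).

left endpoint -6.0000.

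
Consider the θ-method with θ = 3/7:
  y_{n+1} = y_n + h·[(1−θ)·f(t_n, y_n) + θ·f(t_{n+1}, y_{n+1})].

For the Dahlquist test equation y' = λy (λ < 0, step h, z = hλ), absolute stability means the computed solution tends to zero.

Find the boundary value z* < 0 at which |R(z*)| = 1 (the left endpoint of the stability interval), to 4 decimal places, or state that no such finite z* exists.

Set f=λy, z=hλ:
  y_{n+1} = y_n + z·[4/7·y_n + 3/7·y_{n+1}] ⇒ (1 − 3/7z)y_{n+1} = (1 + 4/7z)y_n
  ⇒ R(z) = (1 + 4/7z)/(1 − 3/7z).

Need |R(x)|<1, x<0.
x=-0.89: |R|=0.3557
R=−1: 1+4/7x = −1+3/7x ⇒ -1/7x=2 ⇒ x=2/(-1/7)=-14.0000
Confirm numerically:
  x=-9.453: |R|=0.87140 <1
  x=-6.823: |R|=0.73872 <1
  x=-6.482: |R|=0.71572 <1
  x=-14.576: |R|=1.01135 >1
  x=-14.534: |R|=1.01055 >1
Interval (-14.0000, 0).

left endpoint -14.0000.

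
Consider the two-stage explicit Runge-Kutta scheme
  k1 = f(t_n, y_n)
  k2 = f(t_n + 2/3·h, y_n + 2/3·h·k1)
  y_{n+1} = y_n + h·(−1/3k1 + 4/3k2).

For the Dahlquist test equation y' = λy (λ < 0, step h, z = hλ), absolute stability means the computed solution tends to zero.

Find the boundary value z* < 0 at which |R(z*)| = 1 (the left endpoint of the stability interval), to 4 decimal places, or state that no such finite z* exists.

z* = -1.1250.

Set f=λy, z=hλ:
  k1=λy_n ⇒ h·k1=z·y_n;  k2=λ(1+2/3z)y_n ⇒ h·k2=z(1+2/3z)y_n
  y_{n+1}/y_n = 1 − 1/3z + 4/3z(1+2/3z) = 1 + z + 8/9z²
  ⇒ R(z) = 1 + z + 8/9z².

Solve |R(x)|<1 on ℝ⁻.
x=-1.74: |R|=1.9512
R=1: x+8/9x²=0 ⇒ x=−9/8=-1.1250; min R=1−1/(4·8/9)=0.7188>−1
Confirm numerically:
  x=-1.043: |R|=0.92398 <1
  x=-0.695: |R|=0.73436 <1
  x=-0.668: |R|=0.72864 <1
  x=-0.540: |R|=0.71920 <1
  x=-1.581: |R|=1.64083 >1
  x=-1.504: |R|=1.50668 >1
  x=-1.471: |R|=1.45241 >1
Stable set (-1.1250, 0).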